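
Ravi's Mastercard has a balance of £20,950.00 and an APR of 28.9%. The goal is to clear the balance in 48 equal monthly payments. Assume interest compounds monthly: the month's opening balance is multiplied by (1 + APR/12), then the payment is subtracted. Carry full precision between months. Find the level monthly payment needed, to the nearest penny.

£740.98

Monthly rate r = 28.9%/12 = 2.40833% = 0.0240833.
Level-payment amortization: P = B₀·r / (1 − (1+r)^(−n)) = 20950.00·0.0240833 / (1 − 1.02408^(−48)).
Denominator 1 − (1+r)^(−48) = 0.680915515.
P = 504.546 / 0.680915515 ≈ 740.98.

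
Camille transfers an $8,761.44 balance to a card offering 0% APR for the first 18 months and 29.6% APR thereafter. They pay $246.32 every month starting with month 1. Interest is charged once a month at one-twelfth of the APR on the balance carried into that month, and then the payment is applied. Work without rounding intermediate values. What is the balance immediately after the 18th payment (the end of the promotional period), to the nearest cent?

$4,327.68

Promo months 1–18 at r₀ = 0%/12 = 0; months 19+ at r₁ = 29.6%/12 = 0.0246667.
After month 18 (no interest yet): B = $8,761.44 − 18·$246.32 = $4,327.68.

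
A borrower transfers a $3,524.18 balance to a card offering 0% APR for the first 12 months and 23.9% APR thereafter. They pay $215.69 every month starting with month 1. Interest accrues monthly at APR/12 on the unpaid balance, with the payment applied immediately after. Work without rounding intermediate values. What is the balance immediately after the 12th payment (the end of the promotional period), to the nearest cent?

$935.90

Promo months 1–12 at r₀ = 0%/12 = 0; months 13+ at r₁ = 23.9%/12 = 0.0199167.
After month 12 (no interest yet): B = $3,524.18 − 12·$215.69 = $935.90.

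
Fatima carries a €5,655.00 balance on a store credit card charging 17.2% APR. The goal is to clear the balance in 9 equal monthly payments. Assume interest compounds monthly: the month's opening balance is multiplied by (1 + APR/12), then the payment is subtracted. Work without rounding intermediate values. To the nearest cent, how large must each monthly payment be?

Monthly rate r = 17.2%/12 = 1.43333% = 0.0143333.
Level-payment amortization: P = B₀·r / (1 − (1+r)^(−n)) = 5655.00·0.0143333 / (1 − 1.01433^(−9)).
Denominator 1 − (1+r)^(−9) = 0.120220737.
P = 81.055 / 0.120220737 ≈ 674.22.

€674.22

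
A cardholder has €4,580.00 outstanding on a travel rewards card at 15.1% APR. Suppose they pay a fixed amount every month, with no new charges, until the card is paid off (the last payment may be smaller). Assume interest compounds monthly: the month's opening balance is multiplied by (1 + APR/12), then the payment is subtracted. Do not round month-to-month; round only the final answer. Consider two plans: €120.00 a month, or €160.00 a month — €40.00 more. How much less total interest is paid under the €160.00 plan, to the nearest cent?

€565.88

Monthly rate r = 15.1%/12 = 1.25833% = 0.0125833.
At €120.00/mo: n = ⌈−ln(1 − rB₀/P)/ln(1+r)⌉ = 53 payments (last €40.31); total interest = total paid − €4,580.00 = €1,700.31.
At €160.00/mo: 36 payments (last €114.43); total interest €1,134.43.
Interest saved = €1,700.31 − €1,134.43 = €565.88.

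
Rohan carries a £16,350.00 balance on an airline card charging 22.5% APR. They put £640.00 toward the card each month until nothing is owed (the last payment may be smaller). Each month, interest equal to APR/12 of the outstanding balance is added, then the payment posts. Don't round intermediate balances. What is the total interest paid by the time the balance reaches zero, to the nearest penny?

£6,113.90

Monthly rate r = 22.5%/12 = 1.875% = 0.01875.
Payoff takes n = ⌈−ln(1 − rB₀/P)/ln(1+r)⌉ = ⌈35.099⌉ = 36 payments; the last is £63.90.
Total paid = 35·£640.00 + £63.90 = £22,463.90.
Total interest = total paid − principal = £22,463.90 − £16,350.00 = £6,113.90.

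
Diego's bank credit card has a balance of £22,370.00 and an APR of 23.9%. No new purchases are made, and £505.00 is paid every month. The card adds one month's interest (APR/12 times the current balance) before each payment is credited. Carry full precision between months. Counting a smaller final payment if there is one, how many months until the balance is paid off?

Monthly rate r = 23.9%/12 = 1.99167% = 0.0199167.
Recurrence: B ← B·(1+r) − £505.00.
Month 1: interest £445.54; balance after payment £22,310.54.
Month 2: interest £444.35; balance after payment £22,249.89.
Closed form: n = −ln(1 − rB₀/P)/ln(1+r) = −ln(0.11775)/ln(1.01992) ≈ 108.473, so the balance reaches zero during payment 109.

109 payments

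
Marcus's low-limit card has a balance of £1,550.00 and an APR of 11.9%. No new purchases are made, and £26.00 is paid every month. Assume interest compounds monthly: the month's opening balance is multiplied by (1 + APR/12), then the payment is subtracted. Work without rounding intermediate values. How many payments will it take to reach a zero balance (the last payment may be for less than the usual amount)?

Monthly rate r = 11.9%/12 = 0.991667% = 0.00991667.
Recurrence: B ← B·(1+r) − £26.00.
Month 1: interest £15.37; balance after payment £1,539.37.
Month 2: interest £15.27; balance after payment £1,528.64.
Closed form: n = −ln(1 − rB₀/P)/ln(1+r) = −ln(0.40881)/ln(1.00992) ≈ 90.648, so the balance reaches zero during payment 91.

91 payments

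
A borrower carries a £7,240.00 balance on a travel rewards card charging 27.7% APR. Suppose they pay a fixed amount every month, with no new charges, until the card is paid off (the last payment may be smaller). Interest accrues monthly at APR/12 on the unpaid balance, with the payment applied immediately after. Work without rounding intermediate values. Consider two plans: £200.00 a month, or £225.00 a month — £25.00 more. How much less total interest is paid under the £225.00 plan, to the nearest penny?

£2,436.35

Monthly rate r = 27.7%/12 = 2.30833% = 0.0230833.
At £200.00/mo: n = ⌈−ln(1 − rB₀/P)/ln(1+r)⌉ = 80 payments (last £23.90); total interest = total paid − £7,240.00 = £8,583.90.
At £225.00/mo: 60 payments (last £112.55); total interest £6,147.55.
Interest saved = £8,583.90 − £6,147.55 = £2,436.35.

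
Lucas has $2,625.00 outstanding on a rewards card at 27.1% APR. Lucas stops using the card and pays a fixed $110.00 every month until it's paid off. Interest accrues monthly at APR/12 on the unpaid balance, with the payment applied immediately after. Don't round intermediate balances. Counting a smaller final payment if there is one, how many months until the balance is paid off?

35 payments

Monthly rate r = 27.1%/12 = 2.25833% = 0.0225833.
Recurrence: B ← B·(1+r) − $110.00.
Month 1: interest $59.28; balance after payment $2,574.28.
Month 2: interest $58.14; balance after payment $2,522.42.
Closed form: n = −ln(1 − rB₀/P)/ln(1+r) = −ln(0.46108)/ln(1.02258) ≈ 34.667, so the balance reaches zero during payment 35.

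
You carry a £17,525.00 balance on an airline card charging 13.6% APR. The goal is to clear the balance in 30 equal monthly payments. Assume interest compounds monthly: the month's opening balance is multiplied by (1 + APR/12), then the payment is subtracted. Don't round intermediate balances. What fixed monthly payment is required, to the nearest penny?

Monthly rate r = 13.6%/12 = 1.13333% = 0.0113333.
Level-payment amortization: P = B₀·r / (1 − (1+r)^(−n)) = 17525.00·0.0113333 / (1 − 1.01133^(−30)).
Denominator 1 − (1+r)^(−30) = 0.286867305.
P = 198.617 / 0.286867305 ≈ 692.36.

£692.36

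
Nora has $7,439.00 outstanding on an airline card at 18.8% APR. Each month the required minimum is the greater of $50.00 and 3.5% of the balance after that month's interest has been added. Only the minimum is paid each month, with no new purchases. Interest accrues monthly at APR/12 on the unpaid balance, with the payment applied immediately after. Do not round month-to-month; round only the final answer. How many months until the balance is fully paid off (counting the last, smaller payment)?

121 months

Monthly rate r = 18.8%/12 = 1.56667% = 0.0156667.
While 3.5% of the post-interest balance exceeds $50.00, each month B ← (B·(1+r))·(1 − 0.035), i.e. B shrinks by the factor (1+r)·0.965 = 0.98012.
This holds for months 1–83. Entering month 84 the balance is $1,404.85; 3.5% of the post-interest balance is now below $50.00, so the flat $50.00 minimum applies from here.
From month 84 a fixed $50.00 at rate r clears $1,404.85 in 38 more payments. Total: 83 + 38 = 121 months.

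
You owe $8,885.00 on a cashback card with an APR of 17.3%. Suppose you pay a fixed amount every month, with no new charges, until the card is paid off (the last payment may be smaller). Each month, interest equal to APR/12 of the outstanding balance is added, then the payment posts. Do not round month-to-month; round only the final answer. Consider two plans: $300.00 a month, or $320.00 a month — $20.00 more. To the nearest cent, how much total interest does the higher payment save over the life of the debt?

Monthly rate r = 17.3%/12 = 1.44167% = 0.0144167.
At $300.00/mo: n = ⌈−ln(1 − rB₀/P)/ln(1+r)⌉ = 39 payments (last $270.59); total interest = total paid − $8,885.00 = $2,785.59.
At $320.00/mo: 36 payments (last $231.28); total interest $2,546.28.
Interest saved = $2,785.59 − $2,546.28 = $239.31.

$239.31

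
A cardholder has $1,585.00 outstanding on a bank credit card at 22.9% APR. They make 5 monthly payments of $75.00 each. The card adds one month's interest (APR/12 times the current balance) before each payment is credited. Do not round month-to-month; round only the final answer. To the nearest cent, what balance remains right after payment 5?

$1,352.53

Monthly rate r = 22.9%/12 = 1.90833% = 0.0190833.
Each month: B ← B·(1+r) − $75.00.
Month 1: interest $30.25; balance after payment $1,540.25.
Month 2: interest $29.39; balance after payment $1,494.64.
Month 3: interest $28.52; balance after payment $1,448.16.
Month 4: interest $27.64; balance after payment $1,400.80.
Month 5: interest $26.73; balance after payment $1,352.53.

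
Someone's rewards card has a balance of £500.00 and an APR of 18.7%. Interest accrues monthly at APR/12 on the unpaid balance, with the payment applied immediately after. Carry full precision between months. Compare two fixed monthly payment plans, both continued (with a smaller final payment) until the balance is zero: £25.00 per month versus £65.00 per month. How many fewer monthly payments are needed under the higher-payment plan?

16 fewer payments

Monthly rate r = 18.7%/12 = 1.55833% = 0.0155833.
At £25.00/mo: n = ⌈−ln(1 − rB₀/P)/ln(1+r)⌉ = 25 payments (last £3.85); total interest = total paid − £500.00 = £103.85.
At £65.00/mo: 9 payments (last £16.84); total interest £36.84.
Payments saved = 25 − 9 = 16.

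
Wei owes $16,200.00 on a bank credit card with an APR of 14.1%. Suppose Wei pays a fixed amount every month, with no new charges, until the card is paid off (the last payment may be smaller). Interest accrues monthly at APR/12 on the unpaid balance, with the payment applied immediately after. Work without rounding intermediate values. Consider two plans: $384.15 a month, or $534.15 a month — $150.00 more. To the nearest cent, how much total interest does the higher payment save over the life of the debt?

$2,352.57

Monthly rate r = 14.1%/12 = 1.175% = 0.01175.
At $384.15/mo: n = ⌈−ln(1 − rB₀/P)/ln(1+r)⌉ = 59 payments (last $220.19); total interest = total paid − $16,200.00 = $6,300.89.
At $534.15/mo: 38 payments (last $384.77); total interest $3,948.32.
Interest saved = $6,300.89 − $3,948.32 = $2,352.57.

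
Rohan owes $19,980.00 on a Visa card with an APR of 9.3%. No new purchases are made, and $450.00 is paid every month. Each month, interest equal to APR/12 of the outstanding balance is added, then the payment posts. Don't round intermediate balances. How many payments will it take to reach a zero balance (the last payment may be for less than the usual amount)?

Monthly rate r = 9.3%/12 = 0.775% = 0.00775.
Recurrence: B ← B·(1+r) − $450.00.
Month 1: interest $154.85; balance after payment $19,684.85.
Month 2: interest $152.56; balance after payment $19,387.40.
Closed form: n = −ln(1 − rB₀/P)/ln(1+r) = −ln(0.6559)/ln(1.00775) ≈ 54.630, so the balance reaches zero during payment 55.

55 payments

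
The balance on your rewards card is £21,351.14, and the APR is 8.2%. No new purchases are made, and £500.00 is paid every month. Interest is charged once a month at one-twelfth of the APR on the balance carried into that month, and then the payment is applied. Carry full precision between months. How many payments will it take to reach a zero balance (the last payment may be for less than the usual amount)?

51 payments

Monthly rate r = 8.2%/12 = 0.683333% = 0.00683333.
Recurrence: B ← B·(1+r) − £500.00.
Month 1: interest £145.90; balance after payment £20,997.04.
Month 2: interest £143.48; balance after payment £20,640.52.
Closed form: n = −ln(1 − rB₀/P)/ln(1+r) = −ln(0.7082)/ln(1.00683) ≈ 50.664, so the balance reaches zero during payment 51.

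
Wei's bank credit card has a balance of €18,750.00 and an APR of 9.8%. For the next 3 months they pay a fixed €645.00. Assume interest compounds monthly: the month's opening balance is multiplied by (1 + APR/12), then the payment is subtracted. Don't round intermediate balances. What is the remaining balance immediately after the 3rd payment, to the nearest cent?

Monthly rate r = 9.8%/12 = 0.816667% = 0.00816667.
Each month: B ← B·(1+r) − €645.00.
Month 1: interest €153.13; balance after payment €18,258.12.
Month 2: interest €149.11; balance after payment €17,762.23.
Month 3: interest €145.06; balance after payment €17,262.29.

€17,262.29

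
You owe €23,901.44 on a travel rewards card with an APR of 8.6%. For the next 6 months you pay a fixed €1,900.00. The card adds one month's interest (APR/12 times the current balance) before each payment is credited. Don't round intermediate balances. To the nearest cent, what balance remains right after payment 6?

€13,341.58

Monthly rate r = 8.6%/12 = 0.716667% = 0.00716667.
Each month: B ← B·(1+r) − €1,900.00.
Month 1: interest €171.29; balance after payment €22,172.73.
Month 2: interest €158.90; balance after payment €20,431.64.
Month 3: interest €146.43; balance after payment €18,678.06.
Month 4: interest €133.86; balance after payment €16,911.92.
Month 5: interest €121.20; balance after payment €15,133.13.
Month 6: interest €108.45; balance after payment €13,341.58.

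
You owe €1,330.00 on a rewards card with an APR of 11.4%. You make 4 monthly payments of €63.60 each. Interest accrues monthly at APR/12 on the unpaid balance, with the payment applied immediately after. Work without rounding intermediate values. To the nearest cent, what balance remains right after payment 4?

€1,123.22

Monthly rate r = 11.4%/12 = 0.95% = 0.0095.
Each month: B ← B·(1+r) − €63.60.
Month 1: interest €12.63; balance after payment €1,279.04.
Month 2: interest €12.15; balance after payment €1,227.59.
Month 3: interest €11.66; balance after payment €1,175.65.
Month 4: interest €11.17; balance after payment €1,123.22.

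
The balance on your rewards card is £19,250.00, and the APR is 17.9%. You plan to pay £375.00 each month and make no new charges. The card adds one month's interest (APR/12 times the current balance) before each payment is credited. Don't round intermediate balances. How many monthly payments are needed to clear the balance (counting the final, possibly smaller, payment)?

Monthly rate r = 17.9%/12 = 1.49167% = 0.0149167.
Recurrence: B ← B·(1+r) − £375.00.
Month 1: interest £287.15; balance after payment £19,162.15.
Month 2: interest £285.84; balance after payment £19,072.98.
Closed form: n = −ln(1 − rB₀/P)/ln(1+r) = −ln(0.23428)/ln(1.01492) ≈ 98.014, so the balance reaches zero during payment 99.

99 months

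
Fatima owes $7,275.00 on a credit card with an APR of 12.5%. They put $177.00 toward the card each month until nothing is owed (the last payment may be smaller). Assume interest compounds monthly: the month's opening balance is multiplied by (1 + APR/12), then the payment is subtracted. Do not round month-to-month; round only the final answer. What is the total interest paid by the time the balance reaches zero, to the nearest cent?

$2,270.68

Monthly rate r = 12.5%/12 = 1.04167% = 0.0104167.
Payoff takes n = ⌈−ln(1 − rB₀/P)/ln(1+r)⌉ = ⌈53.930⌉ = 54 payments; the last is $164.68.
Total paid = 53·$177.00 + $164.68 = $9,545.68.
Total interest = total paid − principal = $9,545.68 − $7,275.00 = $2,270.68.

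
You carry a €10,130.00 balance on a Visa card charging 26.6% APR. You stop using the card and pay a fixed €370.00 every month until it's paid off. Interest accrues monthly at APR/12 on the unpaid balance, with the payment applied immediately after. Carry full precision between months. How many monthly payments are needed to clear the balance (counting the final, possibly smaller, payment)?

43 payments

Monthly rate r = 26.6%/12 = 2.21667% = 0.0221667.
Recurrence: B ← B·(1+r) − €370.00.
Month 1: interest €224.55; balance after payment €9,984.55.
Month 2: interest €221.32; balance after payment €9,835.87.
Closed form: n = −ln(1 − rB₀/P)/ln(1+r) = −ln(0.39311)/ln(1.02217) ≈ 42.585, so the balance reaches zero during payment 43.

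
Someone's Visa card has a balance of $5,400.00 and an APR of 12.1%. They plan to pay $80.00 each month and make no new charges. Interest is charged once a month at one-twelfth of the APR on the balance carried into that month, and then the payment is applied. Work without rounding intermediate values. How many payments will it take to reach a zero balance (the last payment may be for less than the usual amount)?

Monthly rate r = 12.1%/12 = 1.00833% = 0.0100833.
Recurrence: B ← B·(1+r) − $80.00.
Month 1: interest $54.45; balance after payment $5,374.45.
Month 2: interest $54.19; balance after payment $5,348.64.
Closed form: n = −ln(1 − rB₀/P)/ln(1+r) = −ln(0.31938)/ln(1.01008) ≈ 113.765, so the balance reaches zero during payment 114.

114 payments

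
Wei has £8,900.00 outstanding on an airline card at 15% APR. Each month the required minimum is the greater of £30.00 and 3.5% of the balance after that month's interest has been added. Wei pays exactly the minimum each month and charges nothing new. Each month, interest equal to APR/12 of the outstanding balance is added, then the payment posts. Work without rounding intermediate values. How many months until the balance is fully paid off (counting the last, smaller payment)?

137 months

Monthly rate r = 15%/12 = 1.25% = 0.0125.
While 3.5% of the post-interest balance exceeds £30.00, each month B ← (B·(1+r))·(1 − 0.035), i.e. B shrinks by the factor (1+r)·0.965 = 0.97706.
This holds for months 1–102. Entering month 103 the balance is £834.58; 3.5% of the post-interest balance is now below £30.00, so the flat £30.00 minimum applies from here.
From month 103 a fixed £30.00 at rate r clears £834.58 in 35 more payments. Total: 102 + 35 = 137 months.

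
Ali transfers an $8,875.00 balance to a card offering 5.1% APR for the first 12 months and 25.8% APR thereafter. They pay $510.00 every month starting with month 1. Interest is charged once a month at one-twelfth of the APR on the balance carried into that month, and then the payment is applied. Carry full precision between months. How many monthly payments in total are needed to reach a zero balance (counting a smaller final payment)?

Promo months 1–12 at r₀ = 5.1%/12 = 0.00425; months 13+ at r₁ = 25.8%/12 = 0.0215.
After month 12: iterate B ← B·(1+r₀) − $510.00 for 12 months → $3,073.26.
Then at r₁ with $510.00/mo: n₂ = −ln(1 − r₁·B/P)/ln(1+r₁) ≈ 6.52 → 7 more payments.

19 payments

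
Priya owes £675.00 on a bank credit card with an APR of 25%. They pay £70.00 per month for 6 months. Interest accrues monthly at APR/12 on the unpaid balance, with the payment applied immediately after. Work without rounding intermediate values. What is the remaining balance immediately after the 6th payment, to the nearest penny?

Monthly rate r = 25%/12 = 2.08333% = 0.0208333.
Each month: B ← B·(1+r) − £70.00.
Month 1: interest £14.06; balance after payment £619.06.
Month 2: interest £12.90; balance after payment £561.96.
Month 3: interest £11.71; balance after payment £503.67.
Month 4: interest £10.49; balance after payment £444.16.
Month 5: interest £9.25; balance after payment £383.41.
Month 6: interest £7.99; balance after payment £321.40.

£321.40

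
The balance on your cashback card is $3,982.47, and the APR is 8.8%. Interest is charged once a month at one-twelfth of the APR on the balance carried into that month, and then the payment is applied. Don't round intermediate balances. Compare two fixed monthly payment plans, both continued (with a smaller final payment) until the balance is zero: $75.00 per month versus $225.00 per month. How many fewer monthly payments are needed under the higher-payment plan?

48 fewer payments

Monthly rate r = 8.8%/12 = 0.733333% = 0.00733333.
At $75.00/mo: n = ⌈−ln(1 − rB₀/P)/ln(1+r)⌉ = 68 payments (last $38.74); total interest = total paid − $3,982.47 = $1,081.27.
At $225.00/mo: 20 payments (last $6.37); total interest $298.90.
Payments saved = 68 − 20 = 48.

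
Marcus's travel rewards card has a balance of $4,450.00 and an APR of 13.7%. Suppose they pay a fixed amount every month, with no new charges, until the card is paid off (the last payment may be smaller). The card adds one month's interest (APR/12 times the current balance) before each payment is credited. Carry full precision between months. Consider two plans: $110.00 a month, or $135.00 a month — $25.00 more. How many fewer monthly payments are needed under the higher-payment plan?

13 fewer payments

Monthly rate r = 13.7%/12 = 1.14167% = 0.0114167.
At $110.00/mo: n = ⌈−ln(1 − rB₀/P)/ln(1+r)⌉ = 55 payments (last $64.32); total interest = total paid − $4,450.00 = $1,554.32.
At $135.00/mo: 42 payments (last $79.84); total interest $1,164.84.
Payments saved = 55 − 42 = 13.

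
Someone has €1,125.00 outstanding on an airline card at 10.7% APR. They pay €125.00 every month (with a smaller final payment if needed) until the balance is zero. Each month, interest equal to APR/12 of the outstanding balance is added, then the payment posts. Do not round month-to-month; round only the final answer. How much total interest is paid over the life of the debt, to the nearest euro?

Monthly rate r = 10.7%/12 = 0.891667% = 0.00891667.
Payoff takes n = ⌈−ln(1 − rB₀/P)/ln(1+r)⌉ = ⌈9.423⌉ = 10 payments; the last is €53.07.
Total paid = 9·€125.00 + €53.07 = €1,178.07.
Total interest = total paid − principal = €1,178.07 − €1,125.00 = €53.07.

€53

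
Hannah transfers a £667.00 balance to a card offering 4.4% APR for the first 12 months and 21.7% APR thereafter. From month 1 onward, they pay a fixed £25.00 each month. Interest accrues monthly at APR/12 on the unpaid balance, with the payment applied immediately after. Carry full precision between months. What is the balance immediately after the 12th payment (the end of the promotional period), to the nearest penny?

£390.82

Promo months 1–12 at r₀ = 4.4%/12 = 0.00366667; months 13+ at r₁ = 21.7%/12 = 0.0180833.
After month 12: iterate B ← B·(1+r₀) − £25.00 for 12 months → £390.82.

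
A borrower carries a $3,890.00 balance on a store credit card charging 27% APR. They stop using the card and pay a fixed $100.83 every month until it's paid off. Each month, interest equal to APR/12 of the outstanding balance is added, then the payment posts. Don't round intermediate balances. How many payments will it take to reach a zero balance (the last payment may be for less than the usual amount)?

Monthly rate r = 27%/12 = 2.25% = 0.0225.
Recurrence: B ← B·(1+r) − $100.83.
Month 1: interest $87.52; balance after payment $3,876.70.
Month 2: interest $87.23; balance after payment $3,863.09.
Closed form: n = −ln(1 − rB₀/P)/ln(1+r) = −ln(0.13195)/ln(1.0225) ≈ 91.022, so the balance reaches zero during payment 92.

92 payments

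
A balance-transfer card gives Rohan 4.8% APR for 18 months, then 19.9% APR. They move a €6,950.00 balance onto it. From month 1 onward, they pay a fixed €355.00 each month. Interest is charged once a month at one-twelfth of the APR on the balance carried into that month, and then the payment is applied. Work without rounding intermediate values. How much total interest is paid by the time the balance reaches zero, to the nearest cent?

€321.34

Promo months 1–18 at r₀ = 4.8%/12 = 0.004; months 19+ at r₁ = 19.9%/12 = 0.0165833.
After month 18: iterate B ← B·(1+r₀) − €355.00 for 18 months → €855.82.
Then at r₁ with €355.00/mo: n₂ = −ln(1 − r₁·B/P)/ln(1+r₁) ≈ 2.48 → 3 more payments.
Total paid = 20·€355.00 + €171.34 = €7,271.34; interest = €7,271.34 − €6,950.00 = €321.34.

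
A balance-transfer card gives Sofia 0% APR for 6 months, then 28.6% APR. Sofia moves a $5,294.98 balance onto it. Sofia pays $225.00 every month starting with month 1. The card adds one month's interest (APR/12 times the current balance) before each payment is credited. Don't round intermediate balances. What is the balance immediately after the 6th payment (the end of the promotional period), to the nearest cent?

$3,944.98

Promo months 1–6 at r₀ = 0%/12 = 0; months 7+ at r₁ = 28.6%/12 = 0.0238333.
After month 6 (no interest yet): B = $5,294.98 − 6·$225.00 = $3,944.98.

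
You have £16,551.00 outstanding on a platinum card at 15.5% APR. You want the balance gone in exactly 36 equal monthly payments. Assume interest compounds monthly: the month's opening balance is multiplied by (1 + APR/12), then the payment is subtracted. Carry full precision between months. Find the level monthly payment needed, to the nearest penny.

£577.81

Monthly rate r = 15.5%/12 = 1.29167% = 0.0129167.
Level-payment amortization: P = B₀·r / (1 − (1+r)^(−n)) = 16551.00·0.0129167 / (1 − 1.01292^(−36)).
Denominator 1 − (1+r)^(−36) = 0.369991827.
P = 213.784 / 0.369991827 ≈ 577.81.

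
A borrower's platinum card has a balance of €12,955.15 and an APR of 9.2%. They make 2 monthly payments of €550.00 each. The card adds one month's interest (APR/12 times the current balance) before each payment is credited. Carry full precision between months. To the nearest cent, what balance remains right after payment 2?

€12,050.34

Monthly rate r = 9.2%/12 = 0.766667% = 0.00766667.
Each month: B ← B·(1+r) − €550.00.
Month 1: interest €99.32; balance after payment €12,504.47.
Month 2: interest €95.87; balance after payment €12,050.34.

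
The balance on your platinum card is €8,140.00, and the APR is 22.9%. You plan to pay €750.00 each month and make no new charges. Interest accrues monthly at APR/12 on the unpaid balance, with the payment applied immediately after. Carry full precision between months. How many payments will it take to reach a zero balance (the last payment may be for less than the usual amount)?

Monthly rate r = 22.9%/12 = 1.90833% = 0.0190833.
Recurrence: B ← B·(1+r) − €750.00.
Month 1: interest €155.34; balance after payment €7,545.34.
Month 2: interest €143.99; balance after payment €6,939.33.
Closed form: n = −ln(1 − rB₀/P)/ln(1+r) = −ln(0.79288)/ln(1.01908) ≈ 12.277, so the balance reaches zero during payment 13.

13 payments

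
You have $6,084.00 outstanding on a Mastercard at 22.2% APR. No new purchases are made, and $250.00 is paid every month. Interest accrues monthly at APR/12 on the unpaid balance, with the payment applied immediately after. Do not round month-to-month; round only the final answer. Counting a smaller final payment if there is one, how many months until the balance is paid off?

33 months

Monthly rate r = 22.2%/12 = 1.85% = 0.0185.
Recurrence: B ← B·(1+r) − $250.00.
Month 1: interest $112.55; balance after payment $5,946.55.
Month 2: interest $110.01; balance after payment $5,806.57.
Closed form: n = −ln(1 − rB₀/P)/ln(1+r) = −ln(0.54978)/ln(1.0185) ≈ 32.635, so the balance reaches zero during payment 33.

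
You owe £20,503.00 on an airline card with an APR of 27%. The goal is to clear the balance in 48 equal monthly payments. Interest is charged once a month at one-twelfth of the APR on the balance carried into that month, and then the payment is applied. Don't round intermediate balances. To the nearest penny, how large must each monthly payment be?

Monthly rate r = 27%/12 = 2.25% = 0.0225.
Level-payment amortization: P = B₀·r / (1 − (1+r)^(−n)) = 20503.00·0.0225 / (1 − 1.0225^(−48)).
Denominator 1 − (1+r)^(−48) = 0.656314825.
P = 461.317 / 0.656314825 ≈ 702.89.

£702.89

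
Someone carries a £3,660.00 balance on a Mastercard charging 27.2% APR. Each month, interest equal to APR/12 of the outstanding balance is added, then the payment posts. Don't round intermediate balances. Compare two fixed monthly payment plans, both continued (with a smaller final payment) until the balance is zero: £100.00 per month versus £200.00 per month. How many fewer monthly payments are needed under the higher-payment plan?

Monthly rate r = 27.2%/12 = 2.26667% = 0.0226667.
At £100.00/mo: n = ⌈−ln(1 − rB₀/P)/ln(1+r)⌉ = 79 payments (last £95.29); total interest = total paid − £3,660.00 = £4,235.29.
At £200.00/mo: 24 payments (last £181.23); total interest £1,121.23.
Payments saved = 79 − 24 = 55.

55 fewer payments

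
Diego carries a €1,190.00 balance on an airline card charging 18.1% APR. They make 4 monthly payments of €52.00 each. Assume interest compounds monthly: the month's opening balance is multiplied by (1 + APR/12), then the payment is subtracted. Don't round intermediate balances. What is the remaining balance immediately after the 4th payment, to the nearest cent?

€1,050.68

Monthly rate r = 18.1%/12 = 1.50833% = 0.0150833.
Each month: B ← B·(1+r) − €52.00.
Month 1: interest €17.95; balance after payment €1,155.95.
Month 2: interest €17.44; balance after payment €1,121.38.
Month 3: interest €16.91; balance after payment €1,086.30.
Month 4: interest €16.39; balance after payment €1,050.68.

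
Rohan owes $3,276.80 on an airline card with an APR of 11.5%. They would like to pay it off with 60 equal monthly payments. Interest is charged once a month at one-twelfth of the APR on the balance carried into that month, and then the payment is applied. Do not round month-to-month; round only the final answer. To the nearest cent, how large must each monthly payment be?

$72.07

Monthly rate r = 11.5%/12 = 0.958333% = 0.00958333.
Level-payment amortization: P = B₀·r / (1 − (1+r)^(−n)) = 3276.80·0.00958333 / (1 − 1.00958^(−60)).
Denominator 1 − (1+r)^(−60) = 0.435752486.
P = 31.4027 / 0.435752486 ≈ 72.07.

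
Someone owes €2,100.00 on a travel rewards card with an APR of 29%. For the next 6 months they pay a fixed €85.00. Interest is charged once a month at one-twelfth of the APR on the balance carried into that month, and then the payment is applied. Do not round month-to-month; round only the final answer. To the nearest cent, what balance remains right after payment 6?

Monthly rate r = 29%/12 = 2.41667% = 0.0241667.
Each month: B ← B·(1+r) − €85.00.
Month 1: interest €50.75; balance after payment €2,065.75.
Month 2: interest €49.92; balance after payment €2,030.67.
Month 3: interest €49.07; balance after payment €1,994.75.
Month 4: interest €48.21; balance after payment €1,957.95.
Month 5: interest €47.32; balance after payment €1,920.27.
Month 6: interest €46.41; balance after payment €1,881.68.

€1,881.68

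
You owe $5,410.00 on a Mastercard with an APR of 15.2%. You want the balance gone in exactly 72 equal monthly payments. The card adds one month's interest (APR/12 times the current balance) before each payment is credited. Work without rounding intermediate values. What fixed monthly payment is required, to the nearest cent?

$114.98

Monthly rate r = 15.2%/12 = 1.26667% = 0.0126667.
Level-payment amortization: P = B₀·r / (1 − (1+r)^(−n)) = 5410.00·0.0126667 / (1 − 1.01267^(−72)).
Denominator 1 − (1+r)^(−72) = 0.595972493.
P = 68.5267 / 0.595972493 ≈ 114.98.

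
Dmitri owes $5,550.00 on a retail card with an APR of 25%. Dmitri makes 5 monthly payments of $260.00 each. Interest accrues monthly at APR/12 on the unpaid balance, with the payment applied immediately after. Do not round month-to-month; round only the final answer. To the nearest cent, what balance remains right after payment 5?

$4,797.41

Monthly rate r = 25%/12 = 2.08333% = 0.0208333.
Each month: B ← B·(1+r) − $260.00.
Month 1: interest $115.62; balance after payment $5,405.62.
Month 2: interest $112.62; balance after payment $5,258.24.
Month 3: interest $109.55; balance after payment $5,107.79.
Month 4: interest $106.41; balance after payment $4,954.20.
Month 5: interest $103.21; balance after payment $4,797.41.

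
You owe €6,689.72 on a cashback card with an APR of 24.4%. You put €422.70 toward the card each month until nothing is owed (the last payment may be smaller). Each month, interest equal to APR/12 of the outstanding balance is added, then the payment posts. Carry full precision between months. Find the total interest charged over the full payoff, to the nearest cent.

€1,465.37

Monthly rate r = 24.4%/12 = 2.03333% = 0.0203333.
Payoff takes n = ⌈−ln(1 − rB₀/P)/ln(1+r)⌉ = ⌈19.291⌉ = 20 payments; the last is €123.79.
Total paid = 19·€422.70 + €123.79 = €8,155.09.
Total interest = total paid − principal = €8,155.09 − €6,689.72 = €1,465.37.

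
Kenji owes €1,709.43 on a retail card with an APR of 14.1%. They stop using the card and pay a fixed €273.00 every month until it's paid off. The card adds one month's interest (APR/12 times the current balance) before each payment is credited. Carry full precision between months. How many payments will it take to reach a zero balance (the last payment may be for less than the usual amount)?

Monthly rate r = 14.1%/12 = 1.175% = 0.01175.
Recurrence: B ← B·(1+r) − €273.00.
Month 1: interest €20.09; balance after payment €1,456.52.
Month 2: interest €17.11; balance after payment €1,200.63.
Closed form: n = −ln(1 − rB₀/P)/ln(1+r) = −ln(0.92643)/ln(1.01175) ≈ 6.542, so the balance reaches zero during payment 7.

7 payments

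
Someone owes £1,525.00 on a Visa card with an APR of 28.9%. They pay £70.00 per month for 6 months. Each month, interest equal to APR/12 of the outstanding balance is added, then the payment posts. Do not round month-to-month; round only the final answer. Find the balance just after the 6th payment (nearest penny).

£1,312.95

Monthly rate r = 28.9%/12 = 2.40833% = 0.0240833.
Each month: B ← B·(1+r) − £70.00.
Month 1: interest £36.73; balance after payment £1,491.73.
Month 2: interest £35.93; balance after payment £1,457.65.
Month 3: interest £35.11; balance after payment £1,422.76.
Month 4: interest £34.26; balance after payment £1,387.02.
Month 5: interest £33.40; balance after payment £1,350.43.
Month 6: interest £32.52; balance after payment £1,312.95.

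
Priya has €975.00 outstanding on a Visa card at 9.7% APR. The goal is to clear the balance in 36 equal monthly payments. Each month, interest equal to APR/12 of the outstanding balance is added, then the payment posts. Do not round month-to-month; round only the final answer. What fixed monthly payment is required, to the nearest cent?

€31.32

Monthly rate r = 9.7%/12 = 0.808333% = 0.00808333.
Level-payment amortization: P = B₀·r / (1 − (1+r)^(−n)) = 975.00·0.00808333 / (1 − 1.00808^(−36)).
Denominator 1 − (1+r)^(−36) = 0.251609348.
P = 7.88125 / 0.251609348 ≈ 31.32.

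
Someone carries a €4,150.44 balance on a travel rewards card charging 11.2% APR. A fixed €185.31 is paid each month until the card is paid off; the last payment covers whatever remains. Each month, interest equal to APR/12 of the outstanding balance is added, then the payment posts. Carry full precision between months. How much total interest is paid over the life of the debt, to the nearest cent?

Monthly rate r = 11.2%/12 = 0.933333% = 0.00933333.
Payoff takes n = ⌈−ln(1 − rB₀/P)/ln(1+r)⌉ = ⌈25.243⌉ = 26 payments; the last is €45.21.
Total paid = 25·€185.31 + €45.21 = €4,677.96.
Total interest = total paid − principal = €4,677.96 − €4,150.44 = €527.52.

€527.52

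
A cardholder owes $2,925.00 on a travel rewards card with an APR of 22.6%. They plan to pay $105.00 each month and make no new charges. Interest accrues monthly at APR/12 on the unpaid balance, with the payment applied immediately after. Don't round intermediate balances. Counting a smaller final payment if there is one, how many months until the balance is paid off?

Monthly rate r = 22.6%/12 = 1.88333% = 0.0188333.
Recurrence: B ← B·(1+r) − $105.00.
Month 1: interest $55.09; balance after payment $2,875.09.
Month 2: interest $54.15; balance after payment $2,824.23.
Closed form: n = −ln(1 − rB₀/P)/ln(1+r) = −ln(0.47536)/ln(1.01883) ≈ 39.859, so the balance reaches zero during payment 40.

40 months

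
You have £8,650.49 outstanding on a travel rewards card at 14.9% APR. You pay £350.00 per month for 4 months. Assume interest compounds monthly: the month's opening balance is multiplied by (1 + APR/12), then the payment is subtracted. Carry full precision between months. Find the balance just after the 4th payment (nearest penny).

£7,661.91

Monthly rate r = 14.9%/12 = 1.24167% = 0.0124167.
Each month: B ← B·(1+r) − £350.00.
Month 1: interest £107.41; balance after payment £8,407.90.
Month 2: interest £104.40; balance after payment £8,162.30.
Month 3: interest £101.35; balance after payment £7,913.65.
Month 4: interest £98.26; balance after payment £7,661.91.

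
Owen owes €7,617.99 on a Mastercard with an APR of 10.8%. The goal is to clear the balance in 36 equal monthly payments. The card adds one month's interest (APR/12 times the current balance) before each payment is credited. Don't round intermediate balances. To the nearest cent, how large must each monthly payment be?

€248.68

Monthly rate r = 10.8%/12 = 0.9% = 0.009.
Level-payment amortization: P = B₀·r / (1 − (1+r)^(−n)) = 7617.99·0.009 / (1 − 1.009^(−36)).
Denominator 1 − (1+r)^(−36) = 0.275700783.
P = 68.5619 / 0.275700783 ≈ 248.68.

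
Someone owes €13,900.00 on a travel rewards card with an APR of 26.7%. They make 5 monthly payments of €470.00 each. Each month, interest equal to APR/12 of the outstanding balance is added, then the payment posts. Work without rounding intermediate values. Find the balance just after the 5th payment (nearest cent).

Monthly rate r = 26.7%/12 = 2.225% = 0.02225.
Each month: B ← B·(1+r) − €470.00.
Month 1: interest €309.27; balance after payment €13,739.27.
Month 2: interest €305.70; balance after payment €13,574.97.
Month 3: interest €302.04; balance after payment €13,407.02.
Month 4: interest €298.31; balance after payment €13,235.32.
Month 5: interest €294.49; balance after payment €13,059.81.

€13,059.81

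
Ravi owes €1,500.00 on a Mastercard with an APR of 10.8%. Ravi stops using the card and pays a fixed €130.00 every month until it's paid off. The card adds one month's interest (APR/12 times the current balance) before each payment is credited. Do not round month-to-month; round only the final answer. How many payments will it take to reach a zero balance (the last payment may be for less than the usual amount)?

13 payments

Monthly rate r = 10.8%/12 = 0.9% = 0.009.
Recurrence: B ← B·(1+r) − €130.00.
Month 1: interest €13.50; balance after payment €1,383.50.
Month 2: interest €12.45; balance after payment €1,265.95.
Closed form: n = −ln(1 − rB₀/P)/ln(1+r) = −ln(0.89615)/ln(1.009) ≈ 12.237, so the balance reaches zero during payment 13.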